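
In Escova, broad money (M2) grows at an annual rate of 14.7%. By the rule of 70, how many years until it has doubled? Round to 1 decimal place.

roughly 4.8 years

70/14.7 ≈ 4.76, so it doubles roughly every 4.8 years.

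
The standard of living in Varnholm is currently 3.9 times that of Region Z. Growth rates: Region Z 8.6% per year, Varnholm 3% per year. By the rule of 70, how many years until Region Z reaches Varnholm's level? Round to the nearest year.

The growth-rate gap is 8.6% − 3% = 5.6 percentage points.
So the ratio between them halves every 70/5.6 ≈ 12.50 years.
A 3.9 times gap takes log₂(3.9) ≈ 1.96 halvings to close: 1.96 × 12.50 ≈ 25 years.

roughly 25 years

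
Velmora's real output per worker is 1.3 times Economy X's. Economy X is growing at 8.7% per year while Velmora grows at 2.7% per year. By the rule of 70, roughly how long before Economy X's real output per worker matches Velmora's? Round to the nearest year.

Economy X gains on Velmora at 8.7% − 2.7% = 6 points a year.
At that relative rate the gap halves every 70/6 ≈ 11.67 years.
A 1.3 times gap takes log₂(1.3) ≈ 0.38 halvings to close: 0.38 × 11.67 ≈ 4 years.

approximately 4 years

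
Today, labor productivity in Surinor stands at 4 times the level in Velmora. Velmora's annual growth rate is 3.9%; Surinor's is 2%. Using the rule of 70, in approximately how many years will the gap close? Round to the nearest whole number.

The growth-rate gap is 3.9% − 2% = 1.9 percentage points.
So the ratio between them halves every 70/1.9 ≈ 36.84 years.
A 4 times gap closes after 2 halvings: 2 × 36.84 ≈ 74 years.

roughly 74 years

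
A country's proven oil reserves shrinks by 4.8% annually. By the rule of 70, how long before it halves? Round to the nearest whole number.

about 15 years

Halving time ≈ 70 / 4.8 = 14.58 → 15 years.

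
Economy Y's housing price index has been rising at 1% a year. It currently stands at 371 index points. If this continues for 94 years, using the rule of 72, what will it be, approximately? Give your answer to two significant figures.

920 index points

It doubles every 72/1 ≈ 72.00 years, so 94 years is 1.31 doublings.
2^1.31 ≈ 2.48; 371 × 2.48 ≈ 920 index points.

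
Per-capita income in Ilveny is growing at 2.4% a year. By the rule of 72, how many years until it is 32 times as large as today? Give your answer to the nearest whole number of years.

One doubling takes 72/2.4 = 30.00 years.
Getting to 32× needs 5 doublings: 5 × 30.00 ≈ 150 years.

150 years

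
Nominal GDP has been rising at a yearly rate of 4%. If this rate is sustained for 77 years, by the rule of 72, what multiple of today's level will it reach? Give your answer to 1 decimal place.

about 19.4 times

Doubling time ≈ 72/4 = 18.00 years.
77 years / 18.00 ≈ 4.28 doublings → factor 2^4.28 ≈ 19.4.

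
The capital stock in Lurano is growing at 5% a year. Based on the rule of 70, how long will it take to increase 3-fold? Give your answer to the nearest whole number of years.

Doubling time ≈ 70/5 = 14.00 years.
3× is log₂ 3 ≈ 1.58 doublings, so ≈ 1.58 × 14.00 = 22 years.

roughly 22 years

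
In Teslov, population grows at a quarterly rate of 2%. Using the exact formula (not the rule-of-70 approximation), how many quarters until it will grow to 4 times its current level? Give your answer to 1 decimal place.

t = ln(4) / ln(1 + 0.02) = 1.3863 / 0.019803 ≈ 70.00.

70.0 quarters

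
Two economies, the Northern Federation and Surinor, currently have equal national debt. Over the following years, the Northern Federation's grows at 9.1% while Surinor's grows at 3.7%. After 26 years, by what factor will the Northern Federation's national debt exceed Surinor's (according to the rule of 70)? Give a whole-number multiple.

the Northern Federation pulls ahead at 5.4 pp per year, so the ratio doubles every 70/5.4 ≈ 12.96 years.
In 26 years that's 2.01 doublings: 2^2.01 ≈ 4.

≈ 4 times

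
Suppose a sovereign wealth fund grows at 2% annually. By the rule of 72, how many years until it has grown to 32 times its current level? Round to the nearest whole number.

≈ 180 years

At 2% it doubles every 72/2 ≈ 36.00 years.
32 = 2^5, so 5 doublings → 180 years.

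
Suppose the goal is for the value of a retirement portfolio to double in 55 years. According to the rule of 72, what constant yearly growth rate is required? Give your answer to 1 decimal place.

1.3% per year

72 / 55 ≈ 1.31, so about 1.3% per year.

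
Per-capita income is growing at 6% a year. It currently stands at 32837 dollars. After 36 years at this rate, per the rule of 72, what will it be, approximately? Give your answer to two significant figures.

It doubles every 72/6 ≈ 12.00 years, so 36 years is 3.00 doublings.
2^3.00 ≈ 8.00; 32837 × 8.00 ≈ 260000 dollars.

≈ 260000 dollars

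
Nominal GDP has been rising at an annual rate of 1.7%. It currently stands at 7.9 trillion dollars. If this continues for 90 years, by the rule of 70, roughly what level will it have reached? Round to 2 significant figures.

≈ 36 trillion dollars

It doubles every 70/1.7 ≈ 41.18 years, so 90 years is 2.19 doublings.
2^2.19 ≈ 4.56; 7.9 × 4.56 ≈ 36 trillion dollars.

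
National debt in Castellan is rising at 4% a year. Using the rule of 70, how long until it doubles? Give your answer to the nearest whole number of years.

70/4 ≈ 17.50, so it doubles roughly every 18 years.

about 18 years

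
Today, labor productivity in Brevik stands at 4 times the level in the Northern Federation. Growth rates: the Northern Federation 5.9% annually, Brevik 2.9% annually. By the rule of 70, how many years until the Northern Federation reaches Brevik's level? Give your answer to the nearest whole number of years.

47 years

the Northern Federation gains on Brevik at 5.9% − 2.9% = 3 points a year.
At that relative rate the gap halves every 70/3 ≈ 23.33 years.
A 4 times gap closes after 2 halvings: 2 × 23.33 ≈ 47 years.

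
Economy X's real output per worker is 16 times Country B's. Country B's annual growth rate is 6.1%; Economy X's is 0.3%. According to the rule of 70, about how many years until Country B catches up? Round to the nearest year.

48 years

The growth-rate gap is 6.1% − 0.3% = 5.8 percentage points.
So the ratio between them halves every 70/5.8 ≈ 12.07 years.
A 16 times gap closes after 4 halvings: 4 × 12.07 ≈ 48 years.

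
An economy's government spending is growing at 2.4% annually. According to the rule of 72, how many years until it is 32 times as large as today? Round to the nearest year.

One doubling takes 72/2.4 = 30.00 years.
32 = 2^5, so 5 doublings → 150 years.

roughly 150 years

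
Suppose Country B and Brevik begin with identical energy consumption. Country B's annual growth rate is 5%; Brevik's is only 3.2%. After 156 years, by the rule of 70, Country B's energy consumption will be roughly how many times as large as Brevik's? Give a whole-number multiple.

Only the 1.8-point difference matters.
70/1.8 ≈ 38.89 years per doubling of the ratio; 156 years gives 4.01 doublings, so ≈ 16×.

≈ 16 times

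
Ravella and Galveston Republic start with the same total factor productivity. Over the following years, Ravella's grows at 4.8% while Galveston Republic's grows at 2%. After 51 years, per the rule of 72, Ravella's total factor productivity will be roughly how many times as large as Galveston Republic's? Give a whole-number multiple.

approximately 4 times

Ravella pulls ahead at 2.8 pp per year, so the ratio doubles every 72/2.8 ≈ 25.71 years.
In 51 years that's 1.98 doublings: 2^1.98 ≈ 4.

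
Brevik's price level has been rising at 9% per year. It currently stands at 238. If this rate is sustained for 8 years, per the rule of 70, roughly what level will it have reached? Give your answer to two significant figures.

approximately 490

Doubling time ≈ 70/9 = 7.78 years.
8 years is 8/7.78 ≈ 1.03 doublings, a factor of 2^1.03 ≈ 2.04.
238 × 2.04 ≈ 490.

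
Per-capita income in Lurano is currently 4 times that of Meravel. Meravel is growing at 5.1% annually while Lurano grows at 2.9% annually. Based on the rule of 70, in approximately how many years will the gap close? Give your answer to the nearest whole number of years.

What matters is the difference: 2.2 pp.
Rule of 70 on the gap: the ratio halves every 70/2.2 ≈ 31.82 years.
A 4 times gap closes after 2 halvings: 2 × 31.82 ≈ 64 years.

about 64 years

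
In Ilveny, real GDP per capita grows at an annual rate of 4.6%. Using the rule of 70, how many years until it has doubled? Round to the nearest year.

Doubling time ≈ 70 / 4.6 = 15.22 years.

15 years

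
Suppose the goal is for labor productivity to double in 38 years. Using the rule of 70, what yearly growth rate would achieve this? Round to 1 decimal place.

approximately 1.8%

70 / 38 ≈ 1.84, so about 1.8% per year.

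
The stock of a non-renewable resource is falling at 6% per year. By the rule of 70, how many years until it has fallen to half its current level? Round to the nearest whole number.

The rule works in reverse for decay: 70/6 ≈ 11.67 years to halve.

12 years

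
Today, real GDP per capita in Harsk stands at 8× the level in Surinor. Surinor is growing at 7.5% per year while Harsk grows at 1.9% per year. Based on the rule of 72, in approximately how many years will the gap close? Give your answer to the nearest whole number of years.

What matters is the difference: 5.6 pp.
Rule of 72 on the gap: the ratio halves every 72/5.6 ≈ 12.86 years.
An 8× gap closes after 3 halvings: 3 × 12.86 ≈ 39 years.

39 years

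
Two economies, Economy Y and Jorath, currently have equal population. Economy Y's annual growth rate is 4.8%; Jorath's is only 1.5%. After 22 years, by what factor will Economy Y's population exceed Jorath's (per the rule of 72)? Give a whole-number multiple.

around 2 times

Rate gap = 4.8% − 1.5% = 3.3 points.
The ratio doubles every 72/3.3 ≈ 21.82 years.
22/21.82 ≈ 1.01 doublings → ratio ≈ 2^1.01 ≈ 2.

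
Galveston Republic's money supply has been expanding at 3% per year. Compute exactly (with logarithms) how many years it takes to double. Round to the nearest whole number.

t = ln(2) / ln(1 + 0.03) = 0.6931 / 0.029559 ≈ 23.45.
≈ 23 years.

23 years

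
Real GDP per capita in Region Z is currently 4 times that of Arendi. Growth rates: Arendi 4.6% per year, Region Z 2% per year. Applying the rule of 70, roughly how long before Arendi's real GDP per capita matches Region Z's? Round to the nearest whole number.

roughly 54 years

Arendi gains on Region Z at 4.6% − 2% = 2.6 points a year.
At that relative rate the gap halves every 70/2.6 ≈ 26.92 years.
A 4 times gap closes after 2 halvings: 2 × 26.92 ≈ 54 years.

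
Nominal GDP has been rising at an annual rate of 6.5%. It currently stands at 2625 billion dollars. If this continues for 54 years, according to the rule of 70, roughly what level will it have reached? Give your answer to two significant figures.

It doubles every 70/6.5 ≈ 10.77 years, so 54 years is 5.01 doublings.
2^5.01 ≈ 32.22; 2625 × 32.22 ≈ 85000 billion dollars.

roughly 85000 billion dollars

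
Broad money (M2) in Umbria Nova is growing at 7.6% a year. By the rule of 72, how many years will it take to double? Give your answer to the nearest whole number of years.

72/7.6 ≈ 9.47, so it doubles roughly every 9 years.

about 9 years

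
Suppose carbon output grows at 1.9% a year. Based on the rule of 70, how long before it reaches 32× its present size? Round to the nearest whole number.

≈ 184 years

At 1.9% it doubles every 70/1.9 ≈ 36.84 years.
32× is 5 doublings, so 5 × 36.84 ≈ 184 years.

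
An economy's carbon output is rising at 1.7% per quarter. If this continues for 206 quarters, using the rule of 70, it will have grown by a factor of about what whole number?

At 1.7% one doubling takes ≈ 41.18 quarters; 206 quarters is 5 of them, so ×32.

about 32 times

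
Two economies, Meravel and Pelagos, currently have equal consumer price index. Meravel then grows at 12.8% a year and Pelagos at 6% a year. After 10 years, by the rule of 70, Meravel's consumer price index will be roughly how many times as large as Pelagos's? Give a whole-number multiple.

approximately 2 times

Only the 6.8-point difference matters.
70/6.8 ≈ 10.29 years per doubling of the ratio; 10 years gives 0.97 doublings, so ≈ 2×.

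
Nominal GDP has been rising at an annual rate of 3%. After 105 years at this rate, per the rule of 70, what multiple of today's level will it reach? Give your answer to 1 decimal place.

Doubling time ≈ 70/3 = 23.33 years.
105 years / 23.33 ≈ 4.50 doublings → factor 2^4.50 ≈ 22.6.

approximately 22.6 times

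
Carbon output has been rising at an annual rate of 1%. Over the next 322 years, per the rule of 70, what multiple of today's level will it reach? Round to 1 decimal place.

Doubling time ≈ 70/1 = 70.00 years.
322 years / 70.00 ≈ 4.60 doublings → factor 2^4.60 ≈ 24.3.

about 24.3 times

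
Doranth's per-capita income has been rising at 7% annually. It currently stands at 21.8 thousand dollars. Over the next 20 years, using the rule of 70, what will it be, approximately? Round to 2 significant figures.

about 87 thousand dollars

It doubles every 70/7 ≈ 10.00 years, so 20 years is 2.00 doublings.
2^2.00 ≈ 4.00; 21.8 × 4.00 ≈ 87 thousand dollars.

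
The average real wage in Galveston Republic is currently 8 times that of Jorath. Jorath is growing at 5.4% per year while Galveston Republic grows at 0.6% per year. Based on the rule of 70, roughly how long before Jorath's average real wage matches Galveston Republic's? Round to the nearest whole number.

Jorath gains on Galveston Republic at 5.4% − 0.6% = 4.8 points a year.
At that relative rate the gap halves every 70/4.8 ≈ 14.58 years.
An 8 times gap closes after 3 halvings: 3 × 14.58 ≈ 44 years.

≈ 44 years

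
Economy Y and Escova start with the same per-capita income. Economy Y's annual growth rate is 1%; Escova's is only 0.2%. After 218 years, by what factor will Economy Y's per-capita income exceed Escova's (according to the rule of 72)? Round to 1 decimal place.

roughly 5.4 times

Only the 0.8-point difference matters.
72/0.8 ≈ 90.00 years per doubling of the ratio; 218 years gives 2.42 doublings, so ≈ 5.4×.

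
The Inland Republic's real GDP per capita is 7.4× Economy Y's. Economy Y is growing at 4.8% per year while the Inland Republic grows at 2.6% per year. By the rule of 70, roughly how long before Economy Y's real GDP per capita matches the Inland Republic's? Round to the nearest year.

about 92 years

What matters is the difference: 2.2 pp.
Rule of 70 on the gap: the ratio halves every 70/2.2 ≈ 31.82 years.
A 7.4× gap takes log₂(7.4) ≈ 2.89 halvings to close: 2.89 × 31.82 ≈ 92 years.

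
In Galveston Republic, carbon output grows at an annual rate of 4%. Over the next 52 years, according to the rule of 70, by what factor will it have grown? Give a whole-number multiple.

70/4 ≈ 17.50 years per doubling.
52 years fits 3 doublings: 2^3 = 8.

≈ 8 times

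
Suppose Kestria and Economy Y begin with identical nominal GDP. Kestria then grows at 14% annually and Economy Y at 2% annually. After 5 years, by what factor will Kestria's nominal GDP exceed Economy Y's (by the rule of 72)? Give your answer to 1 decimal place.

Only the 12-point difference matters.
72/12 ≈ 6.00 years per doubling of the ratio; 5 years gives 0.83 doublings, so ≈ 1.8×.

around 1.8 times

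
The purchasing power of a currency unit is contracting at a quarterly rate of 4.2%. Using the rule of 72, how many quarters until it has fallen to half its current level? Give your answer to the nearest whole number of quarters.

≈ 17 quarters

Falling at 4.2%, it halves about every 72/4.2 = 17.14 quarters.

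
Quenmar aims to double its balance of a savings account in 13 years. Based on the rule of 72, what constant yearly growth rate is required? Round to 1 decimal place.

72 / 13 ≈ 5.54, so about 5.5% per year.

roughly 5.5%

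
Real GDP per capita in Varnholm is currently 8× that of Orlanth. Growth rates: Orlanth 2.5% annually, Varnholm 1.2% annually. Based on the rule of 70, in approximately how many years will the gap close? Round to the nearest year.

≈ 162 years

What matters is the difference: 1.3 pp.
Rule of 70 on the gap: the ratio halves every 70/1.3 ≈ 53.85 years.
An 8× gap closes after 3 halvings: 3 × 53.85 ≈ 162 years.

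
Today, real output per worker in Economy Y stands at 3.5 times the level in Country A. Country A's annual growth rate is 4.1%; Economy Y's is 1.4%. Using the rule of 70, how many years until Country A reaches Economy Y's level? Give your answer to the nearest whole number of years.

Country A gains on Economy Y at 4.1% − 1.4% = 2.7 points a year.
At that relative rate the gap halves every 70/2.7 ≈ 25.93 years.
A 3.5 times gap takes log₂(3.5) ≈ 1.81 halvings to close: 1.81 × 25.93 ≈ 47 years.

approximately 47 years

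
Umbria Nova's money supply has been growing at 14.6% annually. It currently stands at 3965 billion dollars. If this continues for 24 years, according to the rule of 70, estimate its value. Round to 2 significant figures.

It doubles every 70/14.6 ≈ 4.79 years, so 24 years is 5.01 doublings.
2^5.01 ≈ 32.22; 3965 × 32.22 ≈ 130000 billion dollars.

approximately 130000 billion dollars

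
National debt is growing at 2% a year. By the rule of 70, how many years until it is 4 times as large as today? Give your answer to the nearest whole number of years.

Doubling time ≈ 70/2 = 35.00 years.
4× is 2 doublings, so 2 × 35.00 ≈ 70 years.

70 years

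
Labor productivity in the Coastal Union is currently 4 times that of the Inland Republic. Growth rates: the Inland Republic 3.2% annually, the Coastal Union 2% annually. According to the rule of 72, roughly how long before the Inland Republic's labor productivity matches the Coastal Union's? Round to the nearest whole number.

The growth-rate gap is 3.2% − 2% = 1.2 percentage points.
So the ratio between them halves every 72/1.2 ≈ 60.00 years.
A 4 times gap closes after 2 halvings: 2 × 60.00 ≈ 120 years.

approximately 120 years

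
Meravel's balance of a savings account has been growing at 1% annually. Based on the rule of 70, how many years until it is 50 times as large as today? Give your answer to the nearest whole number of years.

approximately 395 years

One doubling takes 70/1 = 70.00 years.
50× is log₂ 50 ≈ 5.64 doublings, so ≈ 5.64 × 70.00 = 395 years.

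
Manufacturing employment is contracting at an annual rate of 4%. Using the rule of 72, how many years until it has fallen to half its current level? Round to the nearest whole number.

The rule works in reverse for decay: 72/4 ≈ 18.00 years to halve.

roughly 18 years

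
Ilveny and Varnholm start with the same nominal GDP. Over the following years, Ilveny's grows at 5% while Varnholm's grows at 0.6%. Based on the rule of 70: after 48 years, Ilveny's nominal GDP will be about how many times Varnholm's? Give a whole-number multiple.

about 8 times

Ilveny pulls ahead at 4.4 pp per year, so the ratio doubles every 70/4.4 ≈ 15.91 years.
In 48 years that's 3.02 doublings: 2^3.02 ≈ 8.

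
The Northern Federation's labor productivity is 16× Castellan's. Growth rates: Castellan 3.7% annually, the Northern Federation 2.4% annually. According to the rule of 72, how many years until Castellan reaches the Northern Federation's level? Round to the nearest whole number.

Castellan gains on the Northern Federation at 3.7% − 2.4% = 1.3 points a year.
At that relative rate the gap halves every 72/1.3 ≈ 55.38 years.
A 16× gap closes after 4 halvings: 4 × 55.38 ≈ 222 years.

approximately 222 years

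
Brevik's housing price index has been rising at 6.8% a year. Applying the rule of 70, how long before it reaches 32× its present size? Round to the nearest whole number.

One doubling takes 70/6.8 = 10.29 years.
32× is 5 doublings, so 5 × 10.29 ≈ 51 years.

51 years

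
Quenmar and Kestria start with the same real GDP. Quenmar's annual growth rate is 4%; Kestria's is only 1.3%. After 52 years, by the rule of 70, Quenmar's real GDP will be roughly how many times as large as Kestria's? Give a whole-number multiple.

Rate gap = 4% − 1.3% = 2.7 points.
The ratio doubles every 70/2.7 ≈ 25.93 years.
52/25.93 ≈ 2.01 doublings → ratio ≈ 2^2.01 ≈ 4.

4 times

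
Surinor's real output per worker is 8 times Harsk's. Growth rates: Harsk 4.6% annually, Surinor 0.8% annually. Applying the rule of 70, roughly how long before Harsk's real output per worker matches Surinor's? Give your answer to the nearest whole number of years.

55 years

What matters is the difference: 3.8 pp.
Rule of 70 on the gap: the ratio halves every 70/3.8 ≈ 18.42 years.
An 8 times gap closes after 3 halvings: 3 × 18.42 ≈ 55 years.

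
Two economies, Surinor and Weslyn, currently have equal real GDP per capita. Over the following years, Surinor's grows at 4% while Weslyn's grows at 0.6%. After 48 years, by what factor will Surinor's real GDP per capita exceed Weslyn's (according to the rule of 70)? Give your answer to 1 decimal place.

Surinor pulls ahead at 3.4 pp per year, so the ratio doubles every 70/3.4 ≈ 20.59 years.
In 48 years that's 2.33 doublings: 2^2.33 ≈ 5.0.

roughly 5.0 times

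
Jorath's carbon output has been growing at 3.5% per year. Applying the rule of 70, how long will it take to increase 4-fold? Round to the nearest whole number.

≈ 40 years

At 3.5% it doubles every 70/3.5 ≈ 20.00 years.
Getting to 4× needs 2 doublings: 2 × 20.00 ≈ 40 years.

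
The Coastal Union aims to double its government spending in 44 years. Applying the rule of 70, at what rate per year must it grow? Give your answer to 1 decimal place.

around 1.6% per year

70 / 44 ≈ 1.59, so about 1.6% per year.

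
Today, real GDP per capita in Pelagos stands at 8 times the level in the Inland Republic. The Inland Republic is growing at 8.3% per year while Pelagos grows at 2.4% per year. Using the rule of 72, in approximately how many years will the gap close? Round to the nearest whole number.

The growth-rate gap is 8.3% − 2.4% = 5.9 percentage points.
So the ratio between them halves every 72/5.9 ≈ 12.20 years.
An 8 times gap closes after 3 halvings: 3 × 12.20 ≈ 37 years.

around 37 years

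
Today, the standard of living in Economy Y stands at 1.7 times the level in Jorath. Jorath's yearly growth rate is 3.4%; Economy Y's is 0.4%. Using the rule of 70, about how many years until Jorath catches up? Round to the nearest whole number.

Jorath gains on Economy Y at 3.4% − 0.4% = 3 points a year.
At that relative rate the gap halves every 70/3 ≈ 23.33 years.
A 1.7 times gap takes log₂(1.7) ≈ 0.77 halvings to close: 0.77 × 23.33 ≈ 18 years.

18 years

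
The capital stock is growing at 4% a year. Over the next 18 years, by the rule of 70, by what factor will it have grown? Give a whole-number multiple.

around 2 times

Doubling time ≈ 70/4 = 17.50 years.
18/17.50 ≈ 1 doubling, so about 2^1 = 2×.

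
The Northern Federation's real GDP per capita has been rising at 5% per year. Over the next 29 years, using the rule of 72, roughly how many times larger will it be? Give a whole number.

72/5 ≈ 14.40 years per doubling.
29 years fits 2 doublings: 2^2 = 4.

≈ 4 times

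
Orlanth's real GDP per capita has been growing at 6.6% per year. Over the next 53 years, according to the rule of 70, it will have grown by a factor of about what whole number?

roughly 32 times

At 6.6% one doubling takes ≈ 10.61 years; 53 years is 5 of them, so ×32.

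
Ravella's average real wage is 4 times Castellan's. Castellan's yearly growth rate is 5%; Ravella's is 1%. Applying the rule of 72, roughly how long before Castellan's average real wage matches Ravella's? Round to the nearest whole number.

Castellan gains on Ravella at 5% − 1% = 4 points a year.
At that relative rate the gap halves every 72/4 ≈ 18.00 years.
A 4 times gap closes after 2 halvings: 2 × 18.00 ≈ 36 years.

roughly 36 years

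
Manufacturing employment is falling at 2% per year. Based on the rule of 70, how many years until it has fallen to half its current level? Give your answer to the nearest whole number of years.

about 35 years

Falling at 2%, it halves about every 70/2 = 35.00 years.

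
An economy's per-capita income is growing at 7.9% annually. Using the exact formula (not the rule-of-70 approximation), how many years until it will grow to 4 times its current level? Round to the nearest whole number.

18 years

t = ln(4) / ln(1 + 0.079) = 1.3863 / 0.076035 ≈ 18.23.
≈ 18 years.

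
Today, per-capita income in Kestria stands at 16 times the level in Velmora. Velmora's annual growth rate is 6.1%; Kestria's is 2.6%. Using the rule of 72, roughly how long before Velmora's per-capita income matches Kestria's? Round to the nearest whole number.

What matters is the difference: 3.5 pp.
Rule of 72 on the gap: the ratio halves every 72/3.5 ≈ 20.57 years.
A 16 times gap closes after 4 halvings: 4 × 20.57 ≈ 82 years.

82 years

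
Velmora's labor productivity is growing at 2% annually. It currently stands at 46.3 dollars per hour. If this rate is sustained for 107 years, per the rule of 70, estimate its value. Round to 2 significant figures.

≈ 390 dollars per hour

Doubling time ≈ 70/2 = 35.00 years.
107 years is 107/35.00 ≈ 3.06 doublings, a factor of 2^3.06 ≈ 8.34.
46.3 × 8.34 ≈ 390 dollars per hour.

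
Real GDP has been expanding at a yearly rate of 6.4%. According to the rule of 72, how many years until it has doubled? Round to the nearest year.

Doubling time ≈ 72 / 6.4 = 11.25 years.

about 11 years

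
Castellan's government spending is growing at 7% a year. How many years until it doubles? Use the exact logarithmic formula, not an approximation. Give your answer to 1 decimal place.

t = ln(2) / ln(1 + 0.07) = 0.6931 / 0.067659 ≈ 10.24.

10.2 years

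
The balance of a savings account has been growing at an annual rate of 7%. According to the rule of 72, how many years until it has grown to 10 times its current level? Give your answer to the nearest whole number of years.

about 34 years

One doubling takes 72/7 = 10.29 years.
Reaching 10× takes log₂(10) ≈ 3.32 doublings.
3.32 × 10.29 ≈ 34 years.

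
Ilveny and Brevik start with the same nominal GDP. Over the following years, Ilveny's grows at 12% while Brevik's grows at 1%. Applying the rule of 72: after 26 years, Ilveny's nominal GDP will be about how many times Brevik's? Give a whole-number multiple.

roughly 16 times

Rate gap = 12% − 1% = 11 points.
The ratio doubles every 72/11 ≈ 6.55 years.
26/6.55 ≈ 3.97 doublings → ratio ≈ 2^3.97 ≈ 16.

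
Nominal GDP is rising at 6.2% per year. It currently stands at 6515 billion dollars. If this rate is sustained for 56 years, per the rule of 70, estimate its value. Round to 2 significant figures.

roughly 200000 billion dollars

It doubles every 70/6.2 ≈ 11.29 years, so 56 years is 4.96 doublings.
2^4.96 ≈ 31.12; 6515 × 31.12 ≈ 200000 billion dollars.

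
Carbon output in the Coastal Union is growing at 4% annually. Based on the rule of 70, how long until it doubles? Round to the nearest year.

At 4%, doubling takes about 70/4 = 17.50 years.

around 18 years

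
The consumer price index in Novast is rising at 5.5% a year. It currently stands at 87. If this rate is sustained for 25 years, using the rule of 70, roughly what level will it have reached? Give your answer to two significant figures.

≈ 340

Doubling time ≈ 70/5.5 = 12.73 years.
25 years is 25/12.73 ≈ 1.96 doublings, a factor of 2^1.96 ≈ 3.89.
87 × 3.89 ≈ 340.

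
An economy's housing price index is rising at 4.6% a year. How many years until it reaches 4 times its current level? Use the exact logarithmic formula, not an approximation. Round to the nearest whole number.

31 years

t = ln(4) / ln(1 + 0.046) = 1.3863 / 0.044973 ≈ 30.83.
≈ 31 years.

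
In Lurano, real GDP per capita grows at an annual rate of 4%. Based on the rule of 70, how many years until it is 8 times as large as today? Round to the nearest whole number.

≈ 53 years

One doubling takes 70/4 = 17.50 years.
8 = 2^3, so 3 doublings → 53 years.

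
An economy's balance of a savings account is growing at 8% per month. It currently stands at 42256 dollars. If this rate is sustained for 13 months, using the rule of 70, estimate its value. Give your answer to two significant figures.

It doubles every 70/8 ≈ 8.75 months, so 13 months is 1.49 doublings.
2^1.49 ≈ 2.81; 42256 × 2.81 ≈ 120000 dollars.

≈ 120000 dollars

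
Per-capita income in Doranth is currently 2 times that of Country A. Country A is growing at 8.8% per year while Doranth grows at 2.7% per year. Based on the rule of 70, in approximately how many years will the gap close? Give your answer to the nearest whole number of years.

Country A gains on Doranth at 8.8% − 2.7% = 6.1 points a year.
At that relative rate the gap halves every 70/6.1 ≈ 11.48 years.
A 2 times gap closes after 1 halving: 1 × 11.48 ≈ 11 years.

≈ 11 years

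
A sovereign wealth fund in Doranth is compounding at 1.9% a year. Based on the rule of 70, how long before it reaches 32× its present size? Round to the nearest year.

Doubling time ≈ 70/1.9 = 36.84 years.
Getting to 32× needs 5 doublings: 5 × 36.84 ≈ 184 years.

about 184 years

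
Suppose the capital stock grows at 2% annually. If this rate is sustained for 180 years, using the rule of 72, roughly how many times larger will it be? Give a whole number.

around 32 times

Doubling time ≈ 72/2 = 36.00 years.
180/36.00 ≈ 5 doublings, so about 2^5 = 32×.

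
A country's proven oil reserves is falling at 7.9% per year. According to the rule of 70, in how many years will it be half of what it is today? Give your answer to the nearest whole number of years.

Halving time ≈ 70 / 7.9 = 8.86 → 9 years.

≈ 9 years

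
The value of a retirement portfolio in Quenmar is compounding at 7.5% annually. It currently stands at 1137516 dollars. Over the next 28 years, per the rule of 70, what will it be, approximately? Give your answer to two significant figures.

It doubles every 70/7.5 ≈ 9.33 years, so 28 years is 3.00 doublings.
2^3.00 ≈ 8.00; 1137516 × 8.00 ≈ 9100000 dollars.

around 9100000 dollars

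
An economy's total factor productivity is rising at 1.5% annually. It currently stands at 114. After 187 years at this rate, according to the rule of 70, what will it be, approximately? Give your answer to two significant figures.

It doubles every 70/1.5 ≈ 46.67 years, so 187 years is 4.01 doublings.
2^4.01 ≈ 16.11; 114 × 16.11 ≈ 1800.

around 1800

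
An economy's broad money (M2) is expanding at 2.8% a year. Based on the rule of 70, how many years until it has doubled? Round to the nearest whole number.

70/2.8 ≈ 25.00, so it doubles roughly every 25 years.

25 years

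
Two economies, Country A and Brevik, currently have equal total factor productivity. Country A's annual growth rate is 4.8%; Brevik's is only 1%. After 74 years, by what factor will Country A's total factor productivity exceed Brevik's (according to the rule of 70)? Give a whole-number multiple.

Rate gap = 4.8% − 1% = 3.8 points.
The ratio doubles every 70/3.8 ≈ 18.42 years.
74/18.42 ≈ 4.02 doublings → ratio ≈ 2^4.02 ≈ 16.

≈ 16 times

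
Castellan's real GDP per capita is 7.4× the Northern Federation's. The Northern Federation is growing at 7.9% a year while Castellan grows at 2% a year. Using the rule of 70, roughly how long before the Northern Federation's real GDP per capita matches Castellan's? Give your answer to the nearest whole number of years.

about 34 years

What matters is the difference: 5.9 pp.
Rule of 70 on the gap: the ratio halves every 70/5.9 ≈ 11.86 years.
A 7.4× gap takes log₂(7.4) ≈ 2.89 halvings to close: 2.89 × 11.86 ≈ 34 years.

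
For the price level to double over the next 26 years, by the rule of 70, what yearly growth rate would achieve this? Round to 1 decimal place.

2.7% per year

70 / 26 ≈ 2.69, so about 2.7% per year.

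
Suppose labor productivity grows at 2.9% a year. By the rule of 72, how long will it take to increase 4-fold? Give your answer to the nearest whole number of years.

At 2.9% it doubles every 72/2.9 ≈ 24.83 years.
4 = 2^2, so 2 doublings → 50 years.

roughly 50 years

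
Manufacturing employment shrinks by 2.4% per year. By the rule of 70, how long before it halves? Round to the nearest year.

Halving time ≈ 70 / 2.4 = 29.17 → 29 years.

about 29 years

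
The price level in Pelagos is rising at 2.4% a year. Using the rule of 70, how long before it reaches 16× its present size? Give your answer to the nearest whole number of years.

roughly 117 years

Doubling time ≈ 70/2.4 = 29.17 years.
16× is 4 doublings, so 4 × 29.17 ≈ 117 years.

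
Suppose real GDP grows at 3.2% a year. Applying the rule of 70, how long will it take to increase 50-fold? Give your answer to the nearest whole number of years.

123 years

At 3.2% it doubles every 70/3.2 ≈ 21.88 years.
Reaching 50× takes log₂(50) ≈ 5.64 doublings.
5.64 × 21.88 ≈ 123 years.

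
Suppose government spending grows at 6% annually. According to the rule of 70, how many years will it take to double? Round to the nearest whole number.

approximately 12 years

At 6%, doubling takes about 70/6 = 11.67 years.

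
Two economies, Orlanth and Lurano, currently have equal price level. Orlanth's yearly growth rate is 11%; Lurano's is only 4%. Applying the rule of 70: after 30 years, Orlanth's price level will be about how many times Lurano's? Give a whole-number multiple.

approximately 8 times

Orlanth pulls ahead at 7 pp per year, so the ratio doubles every 70/7 ≈ 10.00 years.
In 30 years that's 3.00 doublings: 2^3.00 ≈ 8.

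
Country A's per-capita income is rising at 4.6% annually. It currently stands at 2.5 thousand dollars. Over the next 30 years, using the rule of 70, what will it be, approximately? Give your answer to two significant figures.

roughly 9.8 thousand dollars

It doubles every 70/4.6 ≈ 15.22 years, so 30 years is 1.97 doublings.
2^1.97 ≈ 3.92; 2.5 × 3.92 ≈ 9.8 thousand dollars.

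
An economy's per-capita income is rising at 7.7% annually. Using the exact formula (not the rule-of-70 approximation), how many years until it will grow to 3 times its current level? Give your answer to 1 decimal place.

t = ln(3) / ln(1 + 0.077) = 1.0986 / 0.074179 ≈ 14.81.

14.8 years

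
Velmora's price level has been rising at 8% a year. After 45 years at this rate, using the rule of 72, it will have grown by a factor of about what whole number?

approximately 32 times

72/8 ≈ 9.00 years per doubling.
45 years fits 5 doublings: 2^5 = 32.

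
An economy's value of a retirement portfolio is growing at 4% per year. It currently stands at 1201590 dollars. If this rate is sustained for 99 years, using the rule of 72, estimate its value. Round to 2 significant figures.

around 54000000 dollars

It doubles every 72/4 ≈ 18.00 years, so 99 years is 5.50 doublings.
2^5.50 ≈ 45.25; 1201590 × 45.25 ≈ 54000000 dollars.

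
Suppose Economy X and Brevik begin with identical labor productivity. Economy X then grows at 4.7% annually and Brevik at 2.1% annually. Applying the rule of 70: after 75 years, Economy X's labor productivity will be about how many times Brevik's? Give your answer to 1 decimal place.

Rate gap = 4.7% − 2.1% = 2.6 points.
The ratio doubles every 70/2.6 ≈ 26.92 years.
75/26.92 ≈ 2.79 doublings → ratio ≈ 2^2.79 ≈ 6.9.

roughly 6.9 times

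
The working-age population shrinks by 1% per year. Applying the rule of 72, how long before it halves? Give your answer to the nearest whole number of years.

Falling at 1%, it halves about every 72/1 = 72.00 years.

about 72 years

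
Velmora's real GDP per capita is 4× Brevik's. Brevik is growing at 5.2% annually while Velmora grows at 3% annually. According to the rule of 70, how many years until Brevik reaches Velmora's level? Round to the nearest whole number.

64 years

The growth-rate gap is 5.2% − 3% = 2.2 percentage points.
So the ratio between them halves every 70/2.2 ≈ 31.82 years.
A 4× gap closes after 2 halvings: 2 × 31.82 ≈ 64 years.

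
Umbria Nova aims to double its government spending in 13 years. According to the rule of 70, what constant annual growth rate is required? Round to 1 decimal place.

5.4% annually

70 / 13 ≈ 5.38, so about 5.4% annually.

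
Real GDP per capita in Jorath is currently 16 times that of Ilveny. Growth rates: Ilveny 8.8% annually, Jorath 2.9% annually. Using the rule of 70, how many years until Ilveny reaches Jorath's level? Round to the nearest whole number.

roughly 47 years

What matters is the difference: 5.9 pp.
Rule of 70 on the gap: the ratio halves every 70/5.9 ≈ 11.86 years.
A 16 times gap closes after 4 halvings: 4 × 11.86 ≈ 47 years.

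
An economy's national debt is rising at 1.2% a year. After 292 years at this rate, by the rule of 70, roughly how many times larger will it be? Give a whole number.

≈ 32 times

At 1.2% one doubling takes ≈ 58.33 years; 292 years is 5 of them, so ×32.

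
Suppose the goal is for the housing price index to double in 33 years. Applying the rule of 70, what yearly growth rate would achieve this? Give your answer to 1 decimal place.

70 / 33 ≈ 2.12, so about 2.1% per year.

approximately 2.1%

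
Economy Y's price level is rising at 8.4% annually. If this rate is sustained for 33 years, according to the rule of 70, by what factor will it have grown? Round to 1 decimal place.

≈ 15.6 times

Doubling time ≈ 70/8.4 = 8.33 years.
33 years / 8.33 ≈ 3.96 doublings → factor 2^3.96 ≈ 15.6.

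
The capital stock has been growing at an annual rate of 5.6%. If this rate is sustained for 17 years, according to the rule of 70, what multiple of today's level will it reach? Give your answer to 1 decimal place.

about 2.6 times

Doubling time ≈ 70/5.6 = 12.50 years.
17 years / 12.50 ≈ 1.36 doublings → factor 2^1.36 ≈ 2.6.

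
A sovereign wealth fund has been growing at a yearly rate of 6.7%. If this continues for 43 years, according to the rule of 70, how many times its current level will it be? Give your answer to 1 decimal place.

around 17.3 times

Doubles every ≈ 10.45 years (70/6.7).
43 years is 4.11 doublings; 2^4.11 ≈ 17.3×.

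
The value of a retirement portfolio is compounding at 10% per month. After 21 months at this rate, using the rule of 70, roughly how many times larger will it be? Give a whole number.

about 8 times

70/10 ≈ 7.00 months per doubling.
21 months fits 3 doublings: 2^3 = 8.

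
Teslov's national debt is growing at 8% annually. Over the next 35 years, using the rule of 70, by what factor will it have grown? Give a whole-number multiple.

about 16 times

70/8 ≈ 8.75 years per doubling.
35 years fits 4 doublings: 2^4 = 16.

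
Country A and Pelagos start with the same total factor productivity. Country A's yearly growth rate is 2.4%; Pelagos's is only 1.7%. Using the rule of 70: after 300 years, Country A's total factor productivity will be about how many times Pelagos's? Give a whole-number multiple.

Country A pulls ahead at 0.7 pp per year, so the ratio doubles every 70/0.7 ≈ 100.00 years.
In 300 years that's 3.00 doublings: 2^3.00 ≈ 8.

roughly 8 times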